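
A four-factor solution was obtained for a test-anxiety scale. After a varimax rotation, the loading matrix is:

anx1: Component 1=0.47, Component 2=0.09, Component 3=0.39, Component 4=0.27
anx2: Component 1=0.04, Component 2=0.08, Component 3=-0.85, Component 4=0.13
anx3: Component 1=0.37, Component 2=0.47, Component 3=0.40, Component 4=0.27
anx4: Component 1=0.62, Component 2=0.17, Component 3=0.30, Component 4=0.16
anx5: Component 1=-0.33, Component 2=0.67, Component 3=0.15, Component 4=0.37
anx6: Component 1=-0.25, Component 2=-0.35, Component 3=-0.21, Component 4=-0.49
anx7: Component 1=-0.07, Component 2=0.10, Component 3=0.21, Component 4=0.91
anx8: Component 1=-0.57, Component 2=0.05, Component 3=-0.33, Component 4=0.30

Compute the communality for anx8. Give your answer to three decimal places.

h² = (-0.57)² + 0.05² + (-0.33)² + 0.30² = 0.3249 + 0.0025 + 0.1089 + 0.0900 = 0.5263

0.526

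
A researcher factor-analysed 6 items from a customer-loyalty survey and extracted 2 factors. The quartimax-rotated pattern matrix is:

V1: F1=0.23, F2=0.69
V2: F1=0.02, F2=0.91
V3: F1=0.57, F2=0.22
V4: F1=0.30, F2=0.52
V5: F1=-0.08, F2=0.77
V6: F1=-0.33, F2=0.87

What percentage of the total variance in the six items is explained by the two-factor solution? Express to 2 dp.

Communalities: 0.5290, 0.8285, 0.3733, 0.3604, 0.5993, 0.8658; Σh² = 3.5563.
Total variance with 6 standardized items is 6, so the solution explains 3.5563/6 = 0.5927 = 59.27%.

59.27%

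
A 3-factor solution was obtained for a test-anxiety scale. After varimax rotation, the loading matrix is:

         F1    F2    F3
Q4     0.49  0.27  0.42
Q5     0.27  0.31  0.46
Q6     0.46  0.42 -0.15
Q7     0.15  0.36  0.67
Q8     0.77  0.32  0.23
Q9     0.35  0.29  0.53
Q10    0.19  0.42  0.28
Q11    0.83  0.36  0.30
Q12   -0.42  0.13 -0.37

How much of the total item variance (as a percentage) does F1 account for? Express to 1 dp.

SS loadings for F1 = 0.49² + 0.27² + 0.46² + 0.15² + 0.77² + 0.35² + 0.19² + 0.83² + (-0.42)² = 2.1639
With 9 standardized items, total variance = 9. Proportion = 2.1639/9 = 0.2404 → 24.04%.

24.0%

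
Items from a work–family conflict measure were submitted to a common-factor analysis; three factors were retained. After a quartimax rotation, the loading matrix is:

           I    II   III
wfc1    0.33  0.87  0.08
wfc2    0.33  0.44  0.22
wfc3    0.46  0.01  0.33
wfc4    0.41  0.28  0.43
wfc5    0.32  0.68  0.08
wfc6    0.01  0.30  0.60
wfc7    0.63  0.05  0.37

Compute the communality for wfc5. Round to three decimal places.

0.571

h² = 0.32² + 0.68² + 0.08² = 0.1024 + 0.4624 + 0.0064 = 0.5712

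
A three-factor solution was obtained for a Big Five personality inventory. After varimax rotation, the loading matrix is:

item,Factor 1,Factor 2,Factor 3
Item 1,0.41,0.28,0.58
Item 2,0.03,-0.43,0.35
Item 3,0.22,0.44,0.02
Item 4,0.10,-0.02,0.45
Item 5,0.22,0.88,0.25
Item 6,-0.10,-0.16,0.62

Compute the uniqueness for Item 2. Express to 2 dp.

0.69

h² = 0.03² + (-0.43)² + 0.35² = 0.0009 + 0.1849 + 0.1225 = 0.3083
Uniqueness u² = 1 − h² = 1 − 0.3083 = 0.6917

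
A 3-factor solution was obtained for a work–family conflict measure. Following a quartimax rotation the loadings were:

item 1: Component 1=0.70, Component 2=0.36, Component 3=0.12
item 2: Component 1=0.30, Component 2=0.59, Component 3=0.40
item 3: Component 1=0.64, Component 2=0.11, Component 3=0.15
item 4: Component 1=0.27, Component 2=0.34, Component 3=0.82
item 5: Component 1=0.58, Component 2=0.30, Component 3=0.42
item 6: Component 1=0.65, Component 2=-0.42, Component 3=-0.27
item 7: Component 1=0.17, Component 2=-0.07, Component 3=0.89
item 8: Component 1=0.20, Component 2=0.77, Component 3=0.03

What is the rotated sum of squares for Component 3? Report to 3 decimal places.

1.912

SS loadings for Component 3 = 0.12² + 0.40² + 0.15² + 0.82² + 0.42² + (-0.27)² + 0.89² + 0.03² = 0.0144 + 0.1600 + 0.0225 + 0.6724 + 0.1764 + 0.0729 + 0.7921 + 0.0009 = 1.9116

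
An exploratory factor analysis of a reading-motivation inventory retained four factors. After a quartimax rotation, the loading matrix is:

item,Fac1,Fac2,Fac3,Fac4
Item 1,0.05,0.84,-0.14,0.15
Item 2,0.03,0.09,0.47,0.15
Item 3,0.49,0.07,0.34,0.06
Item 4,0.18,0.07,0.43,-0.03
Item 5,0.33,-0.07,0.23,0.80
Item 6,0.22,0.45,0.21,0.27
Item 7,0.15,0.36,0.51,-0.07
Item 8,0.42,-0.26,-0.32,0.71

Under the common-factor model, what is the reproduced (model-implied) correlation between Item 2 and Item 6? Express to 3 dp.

r̂ = Σ λ_i·λ_j across factors = (0.03)(0.22) + (0.09)(0.45) + (0.47)(0.21) + (0.15)(0.27)
  = +0.0066 +0.0405 +0.0987 +0.0405 = 0.1863

0.186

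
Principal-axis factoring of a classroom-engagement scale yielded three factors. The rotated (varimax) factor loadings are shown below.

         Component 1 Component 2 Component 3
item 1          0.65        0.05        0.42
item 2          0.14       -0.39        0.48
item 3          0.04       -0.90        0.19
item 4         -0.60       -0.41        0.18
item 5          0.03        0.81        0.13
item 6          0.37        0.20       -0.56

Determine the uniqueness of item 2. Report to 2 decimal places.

0.60

h² = 0.14² + (-0.39)² + 0.48² = 0.0196 + 0.1521 + 0.2304 = 0.4021
Uniqueness u² = 1 − h² = 1 − 0.4021 = 0.5979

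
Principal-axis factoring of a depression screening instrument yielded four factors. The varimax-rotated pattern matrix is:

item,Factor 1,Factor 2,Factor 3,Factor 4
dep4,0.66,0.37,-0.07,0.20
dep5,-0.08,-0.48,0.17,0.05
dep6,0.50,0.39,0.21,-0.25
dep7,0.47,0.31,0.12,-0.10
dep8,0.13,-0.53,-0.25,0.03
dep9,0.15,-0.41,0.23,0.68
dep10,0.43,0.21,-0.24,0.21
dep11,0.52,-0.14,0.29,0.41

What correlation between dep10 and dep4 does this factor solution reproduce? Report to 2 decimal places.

r̂ = Σ λ_i·λ_j across factors = (0.43)(0.66) + (0.21)(0.37) + (-0.24)(-0.07) + (0.21)(0.20)
  = +0.2838 +0.0777 +0.0168 +0.0420 = 0.4203

0.42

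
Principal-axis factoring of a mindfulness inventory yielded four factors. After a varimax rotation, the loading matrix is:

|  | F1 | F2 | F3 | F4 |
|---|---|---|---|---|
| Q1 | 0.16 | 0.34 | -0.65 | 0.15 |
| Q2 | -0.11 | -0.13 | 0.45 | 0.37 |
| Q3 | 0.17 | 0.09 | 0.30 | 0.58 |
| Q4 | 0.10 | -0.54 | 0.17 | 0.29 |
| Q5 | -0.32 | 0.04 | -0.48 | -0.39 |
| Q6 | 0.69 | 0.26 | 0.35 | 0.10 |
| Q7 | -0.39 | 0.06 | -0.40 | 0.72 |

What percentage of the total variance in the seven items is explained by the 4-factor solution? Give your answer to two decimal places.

SS loadings by factor: 0.8072, 0.5050, 1.2568, 1.2604; total = 3.8294.
Total variance with 7 standardized items is 7, so the solution explains 3.8294/7 = 0.5471 = 54.71%.

54.71%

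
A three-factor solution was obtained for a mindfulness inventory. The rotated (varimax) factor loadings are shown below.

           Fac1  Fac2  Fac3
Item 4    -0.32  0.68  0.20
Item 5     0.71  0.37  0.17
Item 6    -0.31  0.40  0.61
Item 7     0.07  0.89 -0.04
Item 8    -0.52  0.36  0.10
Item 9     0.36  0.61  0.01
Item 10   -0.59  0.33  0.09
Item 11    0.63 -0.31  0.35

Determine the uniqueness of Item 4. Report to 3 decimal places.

h² = (-0.32)² + 0.68² + 0.20² = 0.1024 + 0.4624 + 0.0400 = 0.6048
Uniqueness u² = 1 − h² = 1 − 0.6048 = 0.3952

0.395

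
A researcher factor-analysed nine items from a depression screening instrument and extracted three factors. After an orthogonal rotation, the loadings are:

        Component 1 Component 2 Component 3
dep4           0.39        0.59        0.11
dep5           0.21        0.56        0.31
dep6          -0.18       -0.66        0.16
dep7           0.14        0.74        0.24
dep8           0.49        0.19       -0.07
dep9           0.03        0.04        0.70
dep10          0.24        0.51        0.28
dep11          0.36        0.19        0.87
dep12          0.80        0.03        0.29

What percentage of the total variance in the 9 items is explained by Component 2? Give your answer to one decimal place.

22.0%

SS loadings for Component 2 = 0.59² + 0.56² + (-0.66)² + 0.74² + 0.19² + 0.04² + 0.51² + 0.19² + 0.03² = 1.9797
With 9 standardized items, total variance = 9. Proportion = 1.9797/9 = 0.2200 → 22.00%.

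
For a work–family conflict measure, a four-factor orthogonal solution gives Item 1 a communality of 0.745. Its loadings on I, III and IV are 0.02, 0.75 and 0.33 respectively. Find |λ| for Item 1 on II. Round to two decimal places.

0.27

Under orthogonal rotation h² = Σλ², so λ_II² = h² − (0.6718) = 0.745 − 0.6718 = 0.0732.
|λ| = √0.0732 = 0.2706.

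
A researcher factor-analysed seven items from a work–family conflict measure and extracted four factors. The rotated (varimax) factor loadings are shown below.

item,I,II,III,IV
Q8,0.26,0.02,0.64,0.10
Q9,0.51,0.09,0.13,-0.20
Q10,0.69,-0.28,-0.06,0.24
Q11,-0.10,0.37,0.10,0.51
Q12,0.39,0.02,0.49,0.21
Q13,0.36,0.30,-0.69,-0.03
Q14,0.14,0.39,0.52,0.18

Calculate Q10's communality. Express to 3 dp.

h² = 0.69² + (-0.28)² + (-0.06)² + 0.24² = 0.4761 + 0.0784 + 0.0036 + 0.0576 = 0.6157

0.616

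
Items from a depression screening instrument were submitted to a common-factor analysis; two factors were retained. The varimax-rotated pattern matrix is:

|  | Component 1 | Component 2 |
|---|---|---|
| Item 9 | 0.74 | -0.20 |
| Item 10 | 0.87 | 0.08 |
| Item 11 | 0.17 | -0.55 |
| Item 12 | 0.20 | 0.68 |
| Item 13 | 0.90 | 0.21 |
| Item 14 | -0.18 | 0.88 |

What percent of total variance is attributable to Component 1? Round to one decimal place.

SS loadings for Component 1 = 0.74² + 0.87² + 0.17² + 0.20² + 0.90² + (-0.18)² = 2.2158
With 6 standardized items, total variance = 6. Proportion = 2.2158/6 = 0.3693 → 36.93%.

36.9%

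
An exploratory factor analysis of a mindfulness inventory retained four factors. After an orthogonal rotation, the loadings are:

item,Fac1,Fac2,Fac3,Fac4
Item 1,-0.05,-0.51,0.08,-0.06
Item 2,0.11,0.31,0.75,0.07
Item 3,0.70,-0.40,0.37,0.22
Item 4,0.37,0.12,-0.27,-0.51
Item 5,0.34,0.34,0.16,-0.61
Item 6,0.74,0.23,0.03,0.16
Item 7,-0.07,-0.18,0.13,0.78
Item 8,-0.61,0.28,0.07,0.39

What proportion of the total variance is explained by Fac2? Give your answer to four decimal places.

SS loadings for Fac2 = (-0.51)² + 0.31² + (-0.40)² + 0.12² + 0.34² + 0.23² + (-0.18)² + 0.28² = 0.8099
Proportion of variance = 0.8099 / 8 = 0.1012.

0.1012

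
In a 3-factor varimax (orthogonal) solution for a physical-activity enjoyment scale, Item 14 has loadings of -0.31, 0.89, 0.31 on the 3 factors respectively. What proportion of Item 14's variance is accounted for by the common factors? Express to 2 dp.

0.98

h² = (-0.31)² + 0.89² + 0.31² = 0.0961 + 0.7921 + 0.0961 = 0.9843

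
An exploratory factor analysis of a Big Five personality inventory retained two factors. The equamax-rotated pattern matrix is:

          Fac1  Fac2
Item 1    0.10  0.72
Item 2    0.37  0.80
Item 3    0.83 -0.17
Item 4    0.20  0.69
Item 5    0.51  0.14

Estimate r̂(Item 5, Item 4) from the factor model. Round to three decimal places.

r̂ = Σ λ_i·λ_j across factors = (0.51)(0.20) + (0.14)(0.69)
  = +0.1020 +0.0966 = 0.1986

0.199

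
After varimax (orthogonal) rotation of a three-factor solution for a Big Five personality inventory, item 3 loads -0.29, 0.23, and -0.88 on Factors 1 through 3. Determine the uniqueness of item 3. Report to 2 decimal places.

0.09

h² = (-0.29)² + 0.23² + (-0.88)² = 0.0841 + 0.0529 + 0.7744 = 0.9114
Uniqueness u² = 1 − h² = 1 − 0.9114 = 0.0886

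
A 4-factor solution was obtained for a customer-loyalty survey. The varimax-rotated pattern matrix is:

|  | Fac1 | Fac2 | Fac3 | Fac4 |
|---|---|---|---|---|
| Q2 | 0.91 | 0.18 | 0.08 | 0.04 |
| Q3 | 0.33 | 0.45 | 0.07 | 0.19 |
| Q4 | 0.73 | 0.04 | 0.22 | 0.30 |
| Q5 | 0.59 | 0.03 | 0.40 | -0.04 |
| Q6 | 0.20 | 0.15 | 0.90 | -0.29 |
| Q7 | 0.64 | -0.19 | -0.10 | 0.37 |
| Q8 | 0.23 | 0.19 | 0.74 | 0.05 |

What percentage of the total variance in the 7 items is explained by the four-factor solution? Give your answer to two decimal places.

65.61%

Communalities: 0.8685, 0.3524, 0.6729, 0.5106, 0.9566, 0.5926, 0.6391; Σh² = 4.5927.
Total variance with 7 standardized items is 7, so the solution explains 4.5927/7 = 0.6561 = 65.61%.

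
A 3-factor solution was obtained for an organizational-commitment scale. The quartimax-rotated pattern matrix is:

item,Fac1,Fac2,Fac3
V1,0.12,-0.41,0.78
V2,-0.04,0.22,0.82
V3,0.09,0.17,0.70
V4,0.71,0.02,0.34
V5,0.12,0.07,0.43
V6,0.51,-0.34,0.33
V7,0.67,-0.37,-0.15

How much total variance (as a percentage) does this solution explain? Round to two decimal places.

56.54%

Communalities: 0.7909, 0.7224, 0.5270, 0.6201, 0.2042, 0.4846, 0.6083; Σh² = 3.9575.
Total variance with 7 standardized items is 7, so the solution explains 3.9575/7 = 0.5654 = 56.54%.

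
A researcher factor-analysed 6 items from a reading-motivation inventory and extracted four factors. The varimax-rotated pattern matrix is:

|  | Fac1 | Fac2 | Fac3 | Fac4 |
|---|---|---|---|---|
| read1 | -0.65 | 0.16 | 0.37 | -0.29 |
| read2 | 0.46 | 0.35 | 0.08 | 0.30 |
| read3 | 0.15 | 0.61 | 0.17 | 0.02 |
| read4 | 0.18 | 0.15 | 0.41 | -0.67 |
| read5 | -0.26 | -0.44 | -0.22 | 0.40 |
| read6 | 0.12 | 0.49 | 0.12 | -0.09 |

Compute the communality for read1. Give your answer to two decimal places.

0.67

h² = (-0.65)² + 0.16² + 0.37² + (-0.29)² = 0.4225 + 0.0256 + 0.1369 + 0.0841 = 0.6691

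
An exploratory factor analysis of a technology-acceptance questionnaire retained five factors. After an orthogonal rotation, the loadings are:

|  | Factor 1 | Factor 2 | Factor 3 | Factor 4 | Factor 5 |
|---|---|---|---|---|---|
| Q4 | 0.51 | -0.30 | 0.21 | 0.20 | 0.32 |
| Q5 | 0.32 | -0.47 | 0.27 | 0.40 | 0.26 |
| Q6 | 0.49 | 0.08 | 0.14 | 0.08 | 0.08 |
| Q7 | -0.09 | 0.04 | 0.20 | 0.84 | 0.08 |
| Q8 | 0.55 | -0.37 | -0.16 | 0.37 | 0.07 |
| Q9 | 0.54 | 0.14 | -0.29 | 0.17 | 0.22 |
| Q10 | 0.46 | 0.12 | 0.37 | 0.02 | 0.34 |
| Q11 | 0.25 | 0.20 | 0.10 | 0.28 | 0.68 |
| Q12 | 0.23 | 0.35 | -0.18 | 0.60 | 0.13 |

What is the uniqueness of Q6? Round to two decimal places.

0.72

h² = 0.49² + 0.08² + 0.14² + 0.08² + 0.08² = 0.2401 + 0.0064 + 0.0196 + 0.0064 + 0.0064 = 0.2789
Uniqueness u² = 1 − h² = 1 − 0.2789 = 0.7211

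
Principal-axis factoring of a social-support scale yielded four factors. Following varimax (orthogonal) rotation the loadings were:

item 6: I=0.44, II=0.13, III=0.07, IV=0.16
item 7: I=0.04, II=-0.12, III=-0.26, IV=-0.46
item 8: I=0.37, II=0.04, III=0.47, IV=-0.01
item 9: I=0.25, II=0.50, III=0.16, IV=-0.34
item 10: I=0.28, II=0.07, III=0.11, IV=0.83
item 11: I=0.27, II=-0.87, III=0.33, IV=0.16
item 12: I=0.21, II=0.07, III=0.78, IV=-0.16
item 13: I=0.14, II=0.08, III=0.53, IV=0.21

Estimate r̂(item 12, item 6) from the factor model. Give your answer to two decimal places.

0.13

r̂ = Σ λ_i·λ_j across factors = (0.21)(0.44) + (0.07)(0.13) + (0.78)(0.07) + (-0.16)(0.16)
  = +0.0924 +0.0091 +0.0546 -0.0256 = 0.1305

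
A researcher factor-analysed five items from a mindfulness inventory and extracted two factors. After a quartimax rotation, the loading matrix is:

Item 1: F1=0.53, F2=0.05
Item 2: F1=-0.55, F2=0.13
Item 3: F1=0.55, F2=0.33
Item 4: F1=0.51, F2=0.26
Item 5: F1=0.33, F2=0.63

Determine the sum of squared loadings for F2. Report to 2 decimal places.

SS loadings for F2 = 0.05² + 0.13² + 0.33² + 0.26² + 0.63² = 0.0025 + 0.0169 + 0.1089 + 0.0676 + 0.3969 = 0.5928

0.59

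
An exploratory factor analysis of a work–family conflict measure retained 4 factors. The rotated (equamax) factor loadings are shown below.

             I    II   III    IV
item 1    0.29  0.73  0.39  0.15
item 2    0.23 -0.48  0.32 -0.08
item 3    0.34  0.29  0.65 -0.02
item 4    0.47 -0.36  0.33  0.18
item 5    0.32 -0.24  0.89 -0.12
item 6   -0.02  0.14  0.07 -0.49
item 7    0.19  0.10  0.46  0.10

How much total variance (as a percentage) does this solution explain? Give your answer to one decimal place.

54.2%

SS loadings by factor: 0.6124, 1.0642, 1.7945, 0.3262; total = 3.7973.
Total variance with 7 standardized items is 7, so the solution explains 3.7973/7 = 0.5425 = 54.25%.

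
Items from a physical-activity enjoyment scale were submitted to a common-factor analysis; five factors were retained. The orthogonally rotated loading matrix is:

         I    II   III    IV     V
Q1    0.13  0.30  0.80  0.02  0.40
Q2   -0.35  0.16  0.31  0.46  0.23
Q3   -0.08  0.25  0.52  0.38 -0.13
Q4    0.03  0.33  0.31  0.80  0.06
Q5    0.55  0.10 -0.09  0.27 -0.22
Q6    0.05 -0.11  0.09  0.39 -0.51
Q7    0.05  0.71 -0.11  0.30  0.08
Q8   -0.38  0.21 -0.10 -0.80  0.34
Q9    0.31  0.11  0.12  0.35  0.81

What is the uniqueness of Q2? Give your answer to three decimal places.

0.491

h² = (-0.35)² + 0.16² + 0.31² + 0.46² + 0.23² = 0.1225 + 0.0256 + 0.0961 + 0.2116 + 0.0529 = 0.5087
Uniqueness u² = 1 − h² = 1 − 0.5087 = 0.4913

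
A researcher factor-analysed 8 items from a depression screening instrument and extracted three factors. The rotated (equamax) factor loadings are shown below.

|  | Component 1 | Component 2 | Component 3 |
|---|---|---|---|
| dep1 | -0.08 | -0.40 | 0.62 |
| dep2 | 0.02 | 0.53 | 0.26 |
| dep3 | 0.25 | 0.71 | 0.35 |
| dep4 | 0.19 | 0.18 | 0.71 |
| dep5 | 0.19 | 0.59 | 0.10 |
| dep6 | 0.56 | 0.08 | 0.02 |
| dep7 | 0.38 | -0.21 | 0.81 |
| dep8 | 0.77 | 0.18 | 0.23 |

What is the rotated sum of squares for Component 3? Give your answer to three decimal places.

SS loadings for Component 3 = 0.62² + 0.26² + 0.35² + 0.71² + 0.10² + 0.02² + 0.81² + 0.23² = 0.3844 + 0.0676 + 0.1225 + 0.5041 + 0.0100 + 0.0004 + 0.6561 + 0.0529 = 1.7980

1.798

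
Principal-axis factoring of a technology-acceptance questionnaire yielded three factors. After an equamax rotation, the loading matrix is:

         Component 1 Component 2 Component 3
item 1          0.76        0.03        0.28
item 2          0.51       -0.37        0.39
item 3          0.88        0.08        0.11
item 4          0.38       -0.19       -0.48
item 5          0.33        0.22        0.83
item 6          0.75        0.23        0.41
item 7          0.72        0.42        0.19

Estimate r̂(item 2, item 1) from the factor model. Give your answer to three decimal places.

0.486

r̂ = Σ λ_i·λ_j across factors = (0.51)(0.76) + (-0.37)(0.03) + (0.39)(0.28)
  = +0.3876 -0.0111 +0.1092 = 0.4857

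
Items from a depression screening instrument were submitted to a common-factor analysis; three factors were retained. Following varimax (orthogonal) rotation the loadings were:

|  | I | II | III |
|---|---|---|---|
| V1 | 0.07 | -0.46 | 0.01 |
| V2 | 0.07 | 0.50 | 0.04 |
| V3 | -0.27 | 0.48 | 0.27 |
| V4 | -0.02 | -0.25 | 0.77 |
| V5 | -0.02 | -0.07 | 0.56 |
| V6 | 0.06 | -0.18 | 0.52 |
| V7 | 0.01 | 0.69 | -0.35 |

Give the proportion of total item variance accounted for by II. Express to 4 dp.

0.1811

SS loadings for II = (-0.46)² + 0.50² + 0.48² + (-0.25)² + (-0.07)² + (-0.18)² + 0.69² = 1.2679
Proportion of variance = 1.2679 / 7 = 0.1811.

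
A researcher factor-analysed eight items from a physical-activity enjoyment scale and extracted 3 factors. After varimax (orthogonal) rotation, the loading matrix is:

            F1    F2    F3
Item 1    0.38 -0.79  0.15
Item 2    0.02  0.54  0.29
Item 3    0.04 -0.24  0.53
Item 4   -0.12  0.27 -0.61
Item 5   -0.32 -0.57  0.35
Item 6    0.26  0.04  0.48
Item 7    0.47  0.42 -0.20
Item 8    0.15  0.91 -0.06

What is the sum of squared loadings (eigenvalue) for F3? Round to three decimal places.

SS loadings for F3 = 0.15² + 0.29² + 0.53² + (-0.61)² + 0.35² + 0.48² + (-0.20)² + (-0.06)² = 0.0225 + 0.0841 + 0.2809 + 0.3721 + 0.1225 + 0.2304 + 0.0400 + 0.0036 = 1.1561

1.156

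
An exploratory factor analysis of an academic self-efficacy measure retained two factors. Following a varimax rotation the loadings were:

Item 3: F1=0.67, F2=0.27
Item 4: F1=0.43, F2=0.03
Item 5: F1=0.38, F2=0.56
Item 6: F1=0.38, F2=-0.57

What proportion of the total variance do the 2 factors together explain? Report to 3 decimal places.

SS loadings by factor: 0.9226, 0.7123; total = 1.6349.
Total variance with 4 standardized items is 4, so the solution explains 1.6349/4 = 0.4087.

0.409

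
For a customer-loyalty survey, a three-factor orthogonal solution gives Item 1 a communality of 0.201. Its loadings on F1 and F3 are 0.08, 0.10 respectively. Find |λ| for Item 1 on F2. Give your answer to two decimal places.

0.43

Under orthogonal rotation h² = Σλ², so λ_F2² = h² − (0.0164) = 0.201 − 0.0164 = 0.1846.
|λ| = √0.1846 = 0.4297.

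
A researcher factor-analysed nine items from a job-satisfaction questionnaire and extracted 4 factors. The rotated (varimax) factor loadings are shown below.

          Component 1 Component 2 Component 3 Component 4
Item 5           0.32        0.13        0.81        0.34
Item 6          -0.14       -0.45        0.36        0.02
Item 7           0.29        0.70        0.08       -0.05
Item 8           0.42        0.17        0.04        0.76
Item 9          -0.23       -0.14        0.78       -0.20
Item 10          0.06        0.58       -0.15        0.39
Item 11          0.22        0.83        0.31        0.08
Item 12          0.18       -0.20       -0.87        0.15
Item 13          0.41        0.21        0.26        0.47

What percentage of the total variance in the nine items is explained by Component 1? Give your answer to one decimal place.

SS loadings for Component 1 = 0.32² + (-0.14)² + 0.29² + 0.42² + (-0.23)² + 0.06² + 0.22² + 0.18² + 0.41² = 0.6879
With 9 standardized items, total variance = 9. Proportion = 0.6879/9 = 0.0764 → 7.64%.

7.6%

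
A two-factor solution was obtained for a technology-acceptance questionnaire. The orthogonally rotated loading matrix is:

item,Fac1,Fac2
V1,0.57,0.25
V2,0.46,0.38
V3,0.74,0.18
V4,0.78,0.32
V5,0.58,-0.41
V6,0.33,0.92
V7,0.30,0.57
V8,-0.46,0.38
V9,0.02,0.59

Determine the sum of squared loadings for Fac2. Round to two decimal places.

SS loadings for Fac2 = 0.25² + 0.38² + 0.18² + 0.32² + (-0.41)² + 0.92² + 0.57² + 0.38² + 0.59² = 0.0625 + 0.1444 + 0.0324 + 0.1024 + 0.1681 + 0.8464 + 0.3249 + 0.1444 + 0.3481 = 2.1736

2.17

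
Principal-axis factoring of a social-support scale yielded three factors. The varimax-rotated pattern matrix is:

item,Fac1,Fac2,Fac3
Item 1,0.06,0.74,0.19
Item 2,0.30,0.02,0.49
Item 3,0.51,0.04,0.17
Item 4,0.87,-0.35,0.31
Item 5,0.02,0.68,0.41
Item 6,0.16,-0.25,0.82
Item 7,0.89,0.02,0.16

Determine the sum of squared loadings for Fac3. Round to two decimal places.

SS loadings for Fac3 = 0.19² + 0.49² + 0.17² + 0.31² + 0.41² + 0.82² + 0.16² = 0.0361 + 0.2401 + 0.0289 + 0.0961 + 0.1681 + 0.6724 + 0.0256 = 1.2673

1.27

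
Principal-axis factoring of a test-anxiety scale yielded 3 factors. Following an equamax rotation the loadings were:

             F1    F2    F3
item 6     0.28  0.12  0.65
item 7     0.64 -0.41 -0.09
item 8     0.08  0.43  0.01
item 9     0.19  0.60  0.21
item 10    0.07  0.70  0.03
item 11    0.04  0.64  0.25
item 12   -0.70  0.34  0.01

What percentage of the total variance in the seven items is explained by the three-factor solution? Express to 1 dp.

47.3%

SS loadings by factor: 1.0270, 1.7426, 0.5383; total = 3.3079.
Total variance with 7 standardized items is 7, so the solution explains 3.3079/7 = 0.4726 = 47.26%.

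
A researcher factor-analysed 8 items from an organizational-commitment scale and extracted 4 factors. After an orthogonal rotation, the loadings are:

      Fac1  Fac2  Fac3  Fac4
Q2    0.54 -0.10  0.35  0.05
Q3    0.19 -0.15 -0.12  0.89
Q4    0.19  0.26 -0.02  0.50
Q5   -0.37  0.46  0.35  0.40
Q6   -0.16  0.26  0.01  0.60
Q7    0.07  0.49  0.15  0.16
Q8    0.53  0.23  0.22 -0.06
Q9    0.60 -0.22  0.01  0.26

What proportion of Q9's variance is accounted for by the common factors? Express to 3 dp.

h² = 0.60² + (-0.22)² + 0.01² + 0.26² = 0.3600 + 0.0484 + 0.0001 + 0.0676 = 0.4761

0.476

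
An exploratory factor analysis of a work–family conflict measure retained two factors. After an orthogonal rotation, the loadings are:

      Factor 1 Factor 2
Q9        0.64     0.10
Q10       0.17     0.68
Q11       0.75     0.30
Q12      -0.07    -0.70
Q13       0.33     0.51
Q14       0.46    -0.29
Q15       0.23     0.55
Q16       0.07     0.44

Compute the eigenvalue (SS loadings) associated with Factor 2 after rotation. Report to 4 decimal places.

1.8927

SS loadings for Factor 2 = 0.10² + 0.68² + 0.30² + (-0.70)² + 0.51² + (-0.29)² + 0.55² + 0.44² = 0.0100 + 0.4624 + 0.0900 + 0.4900 + 0.2601 + 0.0841 + 0.3025 + 0.1936 = 1.8927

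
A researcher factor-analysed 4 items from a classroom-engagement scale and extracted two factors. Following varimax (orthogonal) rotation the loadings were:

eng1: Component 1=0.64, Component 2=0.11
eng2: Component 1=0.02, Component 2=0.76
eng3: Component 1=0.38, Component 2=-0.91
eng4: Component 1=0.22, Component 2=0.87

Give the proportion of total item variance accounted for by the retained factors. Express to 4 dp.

0.6944

SS loadings by factor: 0.6028, 2.1747; total = 2.7775.
Total variance with 4 standardized items is 4, so the solution explains 2.7775/4 = 0.6944.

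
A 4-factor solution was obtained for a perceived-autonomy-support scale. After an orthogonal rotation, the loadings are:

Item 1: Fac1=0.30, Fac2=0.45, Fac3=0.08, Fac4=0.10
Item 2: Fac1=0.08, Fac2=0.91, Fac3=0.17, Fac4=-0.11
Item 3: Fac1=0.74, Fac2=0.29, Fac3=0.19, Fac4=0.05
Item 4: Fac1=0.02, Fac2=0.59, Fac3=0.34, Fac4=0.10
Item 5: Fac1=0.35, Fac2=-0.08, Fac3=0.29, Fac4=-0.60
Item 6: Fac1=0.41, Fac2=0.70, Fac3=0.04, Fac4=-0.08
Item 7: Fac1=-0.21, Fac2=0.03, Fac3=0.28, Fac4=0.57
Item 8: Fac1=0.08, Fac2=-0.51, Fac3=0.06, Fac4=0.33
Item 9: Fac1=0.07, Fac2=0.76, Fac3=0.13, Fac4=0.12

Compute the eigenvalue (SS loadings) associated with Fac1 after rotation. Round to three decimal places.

0.990

SS loadings for Fac1 = 0.30² + 0.08² + 0.74² + 0.02² + 0.35² + 0.41² + (-0.21)² + 0.08² + 0.07² = 0.0900 + 0.0064 + 0.5476 + 0.0004 + 0.1225 + 0.1681 + 0.0441 + 0.0064 + 0.0049 = 0.9904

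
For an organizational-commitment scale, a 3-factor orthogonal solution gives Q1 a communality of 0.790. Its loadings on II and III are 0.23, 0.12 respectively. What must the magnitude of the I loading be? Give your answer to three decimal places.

Under orthogonal rotation h² = Σλ², so λ_I² = h² − (0.0673) = 0.790 − 0.0673 = 0.7227.
|λ| = √0.7227 = 0.8501.

0.850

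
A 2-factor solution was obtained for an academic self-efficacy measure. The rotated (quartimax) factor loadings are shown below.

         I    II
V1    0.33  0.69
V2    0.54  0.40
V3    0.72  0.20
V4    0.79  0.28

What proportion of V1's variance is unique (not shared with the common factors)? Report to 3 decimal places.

0.415

h² = 0.33² + 0.69² = 0.1089 + 0.4761 = 0.5850
Uniqueness u² = 1 − h² = 1 − 0.5850 = 0.4150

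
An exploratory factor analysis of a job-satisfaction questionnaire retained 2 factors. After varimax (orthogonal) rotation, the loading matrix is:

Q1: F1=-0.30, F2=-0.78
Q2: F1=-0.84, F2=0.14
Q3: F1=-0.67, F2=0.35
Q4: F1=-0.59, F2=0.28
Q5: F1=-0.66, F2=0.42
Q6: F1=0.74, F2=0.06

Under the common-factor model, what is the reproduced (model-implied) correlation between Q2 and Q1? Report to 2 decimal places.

r̂ = Σ λ_i·λ_j across factors = (-0.84)(-0.30) + (0.14)(-0.78)
  = +0.2520 -0.1092 = 0.1428

0.14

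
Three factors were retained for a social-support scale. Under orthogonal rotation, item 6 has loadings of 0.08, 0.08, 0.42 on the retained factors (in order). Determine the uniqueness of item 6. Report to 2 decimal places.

h² = 0.08² + 0.08² + 0.42² = 0.0064 + 0.0064 + 0.1764 = 0.1892
Uniqueness u² = 1 − h² = 1 − 0.1892 = 0.8108

0.81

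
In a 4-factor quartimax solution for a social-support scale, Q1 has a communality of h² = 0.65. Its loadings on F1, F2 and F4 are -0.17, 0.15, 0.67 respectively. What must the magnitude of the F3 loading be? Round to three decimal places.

0.387

Under orthogonal rotation h² = Σλ², so λ_F3² = h² − (0.5003) = 0.65 − 0.5003 = 0.1497.
|λ| = √0.1497 = 0.3869.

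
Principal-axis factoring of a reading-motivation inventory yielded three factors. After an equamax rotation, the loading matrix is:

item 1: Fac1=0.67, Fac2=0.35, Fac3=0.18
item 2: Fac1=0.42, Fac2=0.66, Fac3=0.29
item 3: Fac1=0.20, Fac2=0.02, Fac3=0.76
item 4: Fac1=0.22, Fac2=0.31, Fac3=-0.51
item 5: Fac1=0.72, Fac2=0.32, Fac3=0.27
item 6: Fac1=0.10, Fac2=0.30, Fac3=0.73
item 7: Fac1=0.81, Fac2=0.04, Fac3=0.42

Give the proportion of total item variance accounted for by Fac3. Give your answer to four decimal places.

SS loadings for Fac3 = 0.18² + 0.29² + 0.76² + (-0.51)² + 0.27² + 0.73² + 0.42² = 1.7364
Proportion of variance = 1.7364 / 7 = 0.2481.

0.2481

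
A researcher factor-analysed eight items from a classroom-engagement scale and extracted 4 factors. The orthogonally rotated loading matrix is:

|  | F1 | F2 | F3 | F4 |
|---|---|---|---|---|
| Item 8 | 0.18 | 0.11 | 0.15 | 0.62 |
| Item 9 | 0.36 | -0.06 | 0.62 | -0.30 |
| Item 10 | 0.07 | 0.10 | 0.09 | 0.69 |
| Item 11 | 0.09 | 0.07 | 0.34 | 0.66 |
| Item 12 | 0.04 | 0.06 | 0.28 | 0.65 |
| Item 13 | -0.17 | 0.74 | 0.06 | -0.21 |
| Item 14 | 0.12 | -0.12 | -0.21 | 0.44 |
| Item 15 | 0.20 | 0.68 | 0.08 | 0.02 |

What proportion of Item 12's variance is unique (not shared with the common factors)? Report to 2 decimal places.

h² = 0.04² + 0.06² + 0.28² + 0.65² = 0.0016 + 0.0036 + 0.0784 + 0.4225 = 0.5061
Uniqueness u² = 1 − h² = 1 − 0.5061 = 0.4939

0.49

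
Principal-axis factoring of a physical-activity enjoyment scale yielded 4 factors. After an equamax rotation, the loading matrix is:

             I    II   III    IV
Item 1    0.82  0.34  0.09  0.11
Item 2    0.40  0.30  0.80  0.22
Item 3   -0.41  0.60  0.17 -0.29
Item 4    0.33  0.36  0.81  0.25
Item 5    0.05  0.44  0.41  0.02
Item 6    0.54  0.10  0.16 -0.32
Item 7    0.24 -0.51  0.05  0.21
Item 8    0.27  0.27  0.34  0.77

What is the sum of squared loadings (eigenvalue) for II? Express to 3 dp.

1.232

SS loadings for II = 0.34² + 0.30² + 0.60² + 0.36² + 0.44² + 0.10² + (-0.51)² + 0.27² = 0.1156 + 0.0900 + 0.3600 + 0.1296 + 0.1936 + 0.0100 + 0.2601 + 0.0729 = 1.2318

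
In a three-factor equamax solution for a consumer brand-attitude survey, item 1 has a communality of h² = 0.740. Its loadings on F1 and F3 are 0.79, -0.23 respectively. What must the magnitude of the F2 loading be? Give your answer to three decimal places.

0.251

Under orthogonal rotation h² = Σλ², so λ_F2² = h² − (0.6770) = 0.740 − 0.6770 = 0.0630.
|λ| = √0.0630 = 0.2510.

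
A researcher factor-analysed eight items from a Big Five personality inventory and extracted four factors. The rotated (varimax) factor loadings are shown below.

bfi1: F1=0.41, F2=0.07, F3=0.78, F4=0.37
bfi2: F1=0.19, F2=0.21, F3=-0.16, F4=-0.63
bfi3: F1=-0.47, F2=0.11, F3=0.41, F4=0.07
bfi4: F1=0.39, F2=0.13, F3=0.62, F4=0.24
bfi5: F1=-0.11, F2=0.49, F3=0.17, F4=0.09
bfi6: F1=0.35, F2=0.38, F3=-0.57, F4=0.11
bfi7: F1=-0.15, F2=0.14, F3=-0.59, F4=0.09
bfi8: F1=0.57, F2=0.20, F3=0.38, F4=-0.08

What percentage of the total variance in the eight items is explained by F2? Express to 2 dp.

6.53%

SS loadings for F2 = 0.07² + 0.21² + 0.11² + 0.13² + 0.49² + 0.38² + 0.14² + 0.20² = 0.5221
With 8 standardized items, total variance = 8. Proportion = 0.5221/8 = 0.0653 → 6.53%.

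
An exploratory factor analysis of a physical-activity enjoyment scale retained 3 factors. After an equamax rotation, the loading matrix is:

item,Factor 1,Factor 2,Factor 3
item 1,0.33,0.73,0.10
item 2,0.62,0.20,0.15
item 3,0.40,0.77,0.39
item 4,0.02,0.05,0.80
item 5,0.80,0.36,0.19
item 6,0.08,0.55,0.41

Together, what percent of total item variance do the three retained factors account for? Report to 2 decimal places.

SS loadings by factor: 1.3001, 1.6004, 1.0288; total = 3.9293.
Total variance with 6 standardized items is 6, so the solution explains 3.9293/6 = 0.6549 = 65.49%.

65.49%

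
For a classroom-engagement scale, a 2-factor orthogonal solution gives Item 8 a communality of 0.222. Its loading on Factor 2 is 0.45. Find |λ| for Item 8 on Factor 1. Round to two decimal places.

0.14

Under orthogonal rotation h² = Σλ², so λ_Factor 1² = h² − (0.2025) = 0.222 − 0.2025 = 0.0195.
|λ| = √0.0195 = 0.1396.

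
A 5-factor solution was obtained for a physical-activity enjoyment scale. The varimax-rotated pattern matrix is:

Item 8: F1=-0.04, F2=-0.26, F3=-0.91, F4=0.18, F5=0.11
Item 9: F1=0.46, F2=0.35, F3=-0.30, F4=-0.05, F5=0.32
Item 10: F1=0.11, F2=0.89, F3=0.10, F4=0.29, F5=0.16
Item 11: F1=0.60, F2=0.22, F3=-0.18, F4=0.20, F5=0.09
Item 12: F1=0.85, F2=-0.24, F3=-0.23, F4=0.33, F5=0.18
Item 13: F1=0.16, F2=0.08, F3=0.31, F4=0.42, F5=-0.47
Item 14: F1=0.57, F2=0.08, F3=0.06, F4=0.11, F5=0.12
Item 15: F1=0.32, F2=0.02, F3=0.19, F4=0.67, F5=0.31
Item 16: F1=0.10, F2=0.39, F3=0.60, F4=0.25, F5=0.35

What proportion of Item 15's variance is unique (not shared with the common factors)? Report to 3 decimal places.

h² = 0.32² + 0.02² + 0.19² + 0.67² + 0.31² = 0.1024 + 0.0004 + 0.0361 + 0.4489 + 0.0961 = 0.6839
Uniqueness u² = 1 − h² = 1 − 0.6839 = 0.3161

0.316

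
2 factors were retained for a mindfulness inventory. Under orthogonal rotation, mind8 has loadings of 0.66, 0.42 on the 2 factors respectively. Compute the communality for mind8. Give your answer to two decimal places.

0.61

h² = 0.66² + 0.42² = 0.4356 + 0.1764 = 0.6120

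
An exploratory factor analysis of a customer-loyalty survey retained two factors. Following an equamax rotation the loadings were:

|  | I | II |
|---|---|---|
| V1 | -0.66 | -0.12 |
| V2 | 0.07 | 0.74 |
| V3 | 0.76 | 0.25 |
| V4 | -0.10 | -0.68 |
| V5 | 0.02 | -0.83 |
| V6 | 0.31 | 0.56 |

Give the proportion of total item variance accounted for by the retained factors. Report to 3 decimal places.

0.536

Communalities: 0.4500, 0.5525, 0.6401, 0.4724, 0.6893, 0.4097; Σh² = 3.2140.
Total variance with 6 standardized items is 6, so the solution explains 3.2140/6 = 0.5357.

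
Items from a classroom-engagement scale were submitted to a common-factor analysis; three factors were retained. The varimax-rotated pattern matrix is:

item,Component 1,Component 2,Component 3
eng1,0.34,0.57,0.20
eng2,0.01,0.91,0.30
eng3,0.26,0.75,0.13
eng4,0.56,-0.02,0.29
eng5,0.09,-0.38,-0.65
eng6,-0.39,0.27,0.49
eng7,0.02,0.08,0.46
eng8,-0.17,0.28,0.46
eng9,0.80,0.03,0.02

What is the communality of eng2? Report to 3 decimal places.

0.918

h² = 0.01² + 0.91² + 0.30² = 0.0001 + 0.8281 + 0.0900 = 0.9182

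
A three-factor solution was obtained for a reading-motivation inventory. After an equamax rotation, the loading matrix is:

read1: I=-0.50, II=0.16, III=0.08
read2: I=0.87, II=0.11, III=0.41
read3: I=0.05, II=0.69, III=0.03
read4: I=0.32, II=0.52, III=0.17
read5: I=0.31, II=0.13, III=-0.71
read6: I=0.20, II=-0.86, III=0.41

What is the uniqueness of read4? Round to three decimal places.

0.598

h² = 0.32² + 0.52² + 0.17² = 0.1024 + 0.2704 + 0.0289 = 0.4017
Uniqueness u² = 1 − h² = 1 − 0.4017 = 0.5983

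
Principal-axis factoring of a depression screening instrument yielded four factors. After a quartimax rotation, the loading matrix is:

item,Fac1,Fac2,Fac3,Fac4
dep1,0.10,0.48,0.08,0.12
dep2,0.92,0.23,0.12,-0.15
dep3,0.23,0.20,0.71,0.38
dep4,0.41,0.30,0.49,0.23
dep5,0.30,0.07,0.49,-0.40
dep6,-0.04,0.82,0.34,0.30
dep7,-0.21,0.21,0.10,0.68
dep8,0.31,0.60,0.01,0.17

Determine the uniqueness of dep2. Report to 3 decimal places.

h² = 0.92² + 0.23² + 0.12² + (-0.15)² = 0.8464 + 0.0529 + 0.0144 + 0.0225 = 0.9362
Uniqueness u² = 1 − h² = 1 − 0.9362 = 0.0638

0.064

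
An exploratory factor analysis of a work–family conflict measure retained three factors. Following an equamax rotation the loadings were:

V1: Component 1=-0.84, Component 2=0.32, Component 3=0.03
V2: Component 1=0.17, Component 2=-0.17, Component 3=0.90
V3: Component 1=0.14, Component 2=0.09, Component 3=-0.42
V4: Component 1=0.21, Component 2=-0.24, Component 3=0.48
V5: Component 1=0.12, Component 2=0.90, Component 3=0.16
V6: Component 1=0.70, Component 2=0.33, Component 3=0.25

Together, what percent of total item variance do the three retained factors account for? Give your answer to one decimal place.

SS loadings by factor: 1.3026, 1.1159, 1.3058; total = 3.7243.
Total variance with 6 standardized items is 6, so the solution explains 3.7243/6 = 0.6207 = 62.07%.

62.1%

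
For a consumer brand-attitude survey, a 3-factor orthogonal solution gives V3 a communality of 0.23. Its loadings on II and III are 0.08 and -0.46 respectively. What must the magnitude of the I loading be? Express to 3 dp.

0.110

Under orthogonal rotation h² = Σλ², so λ_I² = h² − (0.2180) = 0.23 − 0.2180 = 0.0120.
|λ| = √0.0120 = 0.1095.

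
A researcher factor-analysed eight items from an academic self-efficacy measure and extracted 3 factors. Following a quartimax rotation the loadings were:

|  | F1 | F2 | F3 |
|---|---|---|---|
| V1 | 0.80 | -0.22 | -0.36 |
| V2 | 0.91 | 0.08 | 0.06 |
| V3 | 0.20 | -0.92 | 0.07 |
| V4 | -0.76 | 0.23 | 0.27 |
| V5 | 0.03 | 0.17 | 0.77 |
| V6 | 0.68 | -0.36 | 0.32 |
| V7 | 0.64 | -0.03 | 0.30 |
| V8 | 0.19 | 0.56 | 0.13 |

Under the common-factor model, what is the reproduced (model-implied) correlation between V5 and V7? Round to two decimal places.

0.25

r̂ = Σ λ_i·λ_j across factors = (0.03)(0.64) + (0.17)(-0.03) + (0.77)(0.30)
  = +0.0192 -0.0051 +0.2310 = 0.2451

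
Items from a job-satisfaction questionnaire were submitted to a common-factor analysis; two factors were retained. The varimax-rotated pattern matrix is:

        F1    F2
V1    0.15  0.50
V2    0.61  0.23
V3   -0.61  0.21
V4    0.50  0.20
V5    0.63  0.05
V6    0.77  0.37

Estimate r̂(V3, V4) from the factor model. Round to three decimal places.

-0.263

r̂ = Σ λ_i·λ_j across factors = (-0.61)(0.50) + (0.21)(0.20)
  = -0.3050 +0.0420 = -0.2630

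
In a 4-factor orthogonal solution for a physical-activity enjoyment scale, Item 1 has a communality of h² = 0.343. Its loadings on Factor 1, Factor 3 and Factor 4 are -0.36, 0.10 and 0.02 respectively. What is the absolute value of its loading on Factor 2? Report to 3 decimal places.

0.451

Under orthogonal rotation h² = Σλ², so λ_Factor 2² = h² − (0.1400) = 0.343 − 0.1400 = 0.2030.
|λ| = √0.2030 = 0.4506.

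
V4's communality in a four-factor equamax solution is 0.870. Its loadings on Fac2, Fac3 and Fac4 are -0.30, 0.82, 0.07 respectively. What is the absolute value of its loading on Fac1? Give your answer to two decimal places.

Under orthogonal rotation h² = Σλ², so λ_Fac1² = h² − (0.7673) = 0.870 − 0.7673 = 0.1027.
|λ| = √0.1027 = 0.3205.

0.32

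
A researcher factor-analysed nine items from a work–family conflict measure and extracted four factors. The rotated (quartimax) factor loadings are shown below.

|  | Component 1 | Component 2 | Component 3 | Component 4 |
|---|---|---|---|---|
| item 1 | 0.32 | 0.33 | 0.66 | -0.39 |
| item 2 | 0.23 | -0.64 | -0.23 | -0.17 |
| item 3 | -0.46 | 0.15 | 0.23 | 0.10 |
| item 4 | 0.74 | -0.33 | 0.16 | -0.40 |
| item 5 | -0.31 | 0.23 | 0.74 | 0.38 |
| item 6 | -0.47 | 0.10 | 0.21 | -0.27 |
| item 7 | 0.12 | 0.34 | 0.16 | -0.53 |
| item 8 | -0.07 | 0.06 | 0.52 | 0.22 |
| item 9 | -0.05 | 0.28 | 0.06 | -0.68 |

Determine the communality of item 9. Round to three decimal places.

0.547

h² = (-0.05)² + 0.28² + 0.06² + (-0.68)² = 0.0025 + 0.0784 + 0.0036 + 0.4624 = 0.5469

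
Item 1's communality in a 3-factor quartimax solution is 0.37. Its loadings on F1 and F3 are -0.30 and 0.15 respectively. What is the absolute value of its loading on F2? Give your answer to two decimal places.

Under orthogonal rotation h² = Σλ², so λ_F2² = h² − (0.1125) = 0.37 − 0.1125 = 0.2575.
|λ| = √0.2575 = 0.5074.

0.51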